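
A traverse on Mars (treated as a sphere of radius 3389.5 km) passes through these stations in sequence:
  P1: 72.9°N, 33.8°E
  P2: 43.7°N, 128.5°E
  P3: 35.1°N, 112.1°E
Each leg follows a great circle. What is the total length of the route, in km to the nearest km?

Leg P1→P2: central angle 0.8725 rad, distance 2957.3 km.
Leg P2→P3: central angle 0.2665 rad, distance 903.4 km.
Total: 2957.3 + 903.4 ≈ 3861 km.

3861 km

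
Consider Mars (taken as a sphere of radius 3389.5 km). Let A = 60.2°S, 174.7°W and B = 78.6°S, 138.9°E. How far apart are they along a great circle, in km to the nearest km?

1379 km

Let φ₁ = -1.0507 rad, φ₂ = -1.3718 rad, and Δλ = -0.8098 rad.
cos c = sin φ₁ sin φ₂ + cos φ₁ cos φ₂ cos Δλ = (-0.8678)(-0.9803) + (0.4970)(0.1977)(0.6896) = 0.91839,
so c = arccos(0.91839) = 0.40681 rad.
Distance = R·c = 3389.5 × 0.4068 ≈ 1379 km.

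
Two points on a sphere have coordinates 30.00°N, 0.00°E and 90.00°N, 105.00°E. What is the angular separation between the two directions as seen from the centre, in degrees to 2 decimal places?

Let φ₁ = 0.5236 rad, φ₂ = 1.5708 rad, and Δλ = 1.8326 rad.
Haversine: a = sin²(Δφ/2) + cos φ₁ cos φ₂ sin²(Δλ/2) = 0.2500 + (0.8660)(0.0000)(0.6294) = 0.25000.
Central angle c = 2·arcsin(√a) = 1.04720 rad.
So the angular separation is 60.00°.

60.00°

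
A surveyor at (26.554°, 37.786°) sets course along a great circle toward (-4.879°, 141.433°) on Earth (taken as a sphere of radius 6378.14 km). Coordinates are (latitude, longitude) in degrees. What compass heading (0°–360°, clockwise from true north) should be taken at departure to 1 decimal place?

88.3°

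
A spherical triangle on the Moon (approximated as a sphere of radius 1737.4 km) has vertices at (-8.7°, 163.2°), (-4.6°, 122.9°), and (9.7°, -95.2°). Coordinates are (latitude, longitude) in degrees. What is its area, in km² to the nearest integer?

970704 km²

Side lengths (central angles): a = 2.4762, b = 1.7941, c = 0.7019 rad; semiperimeter s = 2.4861.
By l'Huilier's theorem, tan(E/4) = √[tan(s/2) tan((s−a)/2) tan((s−b)/2) tan((s−c)/2)], giving spherical excess E = 0.3216 rad.
Area = E·R² = 0.3216 × (1737.4)² ≈ 970704 km².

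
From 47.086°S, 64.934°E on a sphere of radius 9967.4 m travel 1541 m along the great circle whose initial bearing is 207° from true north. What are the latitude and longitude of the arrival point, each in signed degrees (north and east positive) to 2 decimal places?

-54.79°, 57.97°

Angular distance δ = d/R = 1541/9967.4 = 0.15460 rad; initial bearing θ = 3.6128 rad.
sin φ₂ = sin φ₁ cos δ + cos φ₁ sin δ cos θ = (-0.7324)(0.9881) + (0.6809)(0.1540)(-0.8910) = -0.8171, so φ₂ = -54.79°.
Δλ = atan2(sin θ sin δ cos φ₁, cos δ − sin φ₁ sin φ₂) = atan2(-0.0476, 0.3897) = -6.965°.
λ₂ = 64.934° − 6.965° = 57.97°.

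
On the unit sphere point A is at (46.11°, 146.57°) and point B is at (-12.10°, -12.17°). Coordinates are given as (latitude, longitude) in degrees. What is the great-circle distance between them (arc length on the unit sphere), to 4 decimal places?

With latitudes φ₁ = 46.110°, φ₂ = -12.100° and longitude difference Δλ = -158.740°:
Haversine: a = sin²(Δφ/2) + cos φ₁ cos φ₂ sin²(Δλ/2) = 0.2366 + (0.6933)(0.9778)(0.9660) = 0.89140.
Central angle c = 2·arcsin(√a) = 2.46996 rad.
On the unit sphere the arc length equals the central angle: 2.4700.

2.4700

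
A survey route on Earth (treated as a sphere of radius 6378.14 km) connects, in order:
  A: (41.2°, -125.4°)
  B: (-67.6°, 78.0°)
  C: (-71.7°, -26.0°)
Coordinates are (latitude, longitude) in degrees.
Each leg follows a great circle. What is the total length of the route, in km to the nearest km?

20329 km

Leg A→B: central angle 2.6303 rad, distance 16776.6 km.
Leg B→C: central angle 0.5570 rad, distance 3552.7 km.
Total: 16776.6 + 3552.7 ≈ 20329 km.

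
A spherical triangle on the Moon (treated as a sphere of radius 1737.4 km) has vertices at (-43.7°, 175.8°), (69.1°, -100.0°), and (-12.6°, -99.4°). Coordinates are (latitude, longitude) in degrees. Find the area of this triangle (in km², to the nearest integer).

4638950 km²

Side lengths (central angles): a = 1.4260, b = 1.3545, c = 2.2387 rad; semiperimeter s = 2.5096.
By l'Huilier's theorem, tan(E/4) = √[tan(s/2) tan((s−a)/2) tan((s−b)/2) tan((s−c)/2)], giving spherical excess E = 1.5368 rad.
Area = E·R² = 1.5368 × (1737.4)² ≈ 4638950 km².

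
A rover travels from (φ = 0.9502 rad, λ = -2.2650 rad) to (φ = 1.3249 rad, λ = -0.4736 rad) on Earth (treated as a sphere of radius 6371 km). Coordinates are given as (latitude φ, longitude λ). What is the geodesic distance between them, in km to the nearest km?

Let φ₁ = 0.9502 rad, φ₂ = 1.3249 rad, and Δλ = 1.7914 rad.
cos c = sin φ₁ sin φ₂ + cos φ₁ cos φ₂ cos Δλ = (0.8135)(0.9699) + (0.5815)(0.2434)(-0.2188) = 0.75809,
so c = arccos(0.75809) = 0.71042 rad.
Distance = R·c = 6371 × 0.7104 ≈ 4526 km.

4526 km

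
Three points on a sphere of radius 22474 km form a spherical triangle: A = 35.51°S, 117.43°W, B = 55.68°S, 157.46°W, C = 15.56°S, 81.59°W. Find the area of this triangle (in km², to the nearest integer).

51691962 km²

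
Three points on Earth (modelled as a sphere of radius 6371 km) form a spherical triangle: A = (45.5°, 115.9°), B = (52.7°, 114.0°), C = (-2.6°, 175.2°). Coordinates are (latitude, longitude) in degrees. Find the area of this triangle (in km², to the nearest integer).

3151284 km²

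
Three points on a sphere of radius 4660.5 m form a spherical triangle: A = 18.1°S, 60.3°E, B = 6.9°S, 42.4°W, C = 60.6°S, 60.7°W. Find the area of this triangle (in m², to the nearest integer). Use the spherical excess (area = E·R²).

22223062 m²

Side lengths (central angles): a = 0.9675, b = 1.5404, c = 1.7418 rad; semiperimeter s = 2.1248.
By l'Huilier's theorem, tan(E/4) = √[tan(s/2) tan((s−a)/2) tan((s−b)/2) tan((s−c)/2)], giving spherical excess E = 1.0231 rad.
Area = E·R² = 1.0231 × (4660.5)² ≈ 22223062 m².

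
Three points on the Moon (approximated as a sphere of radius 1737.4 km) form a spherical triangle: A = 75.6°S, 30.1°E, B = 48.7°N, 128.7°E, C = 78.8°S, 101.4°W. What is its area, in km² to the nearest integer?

3502828 km²

Side lengths (central angles): a = 2.5308, b = 0.4075, c = 2.4222 rad; semiperimeter s = 2.6802.
By l'Huilier's theorem, tan(E/4) = √[tan(s/2) tan((s−a)/2) tan((s−b)/2) tan((s−c)/2)], giving spherical excess E = 1.1604 rad.
Area = E·R² = 1.1604 × (1737.4)² ≈ 3502828 km².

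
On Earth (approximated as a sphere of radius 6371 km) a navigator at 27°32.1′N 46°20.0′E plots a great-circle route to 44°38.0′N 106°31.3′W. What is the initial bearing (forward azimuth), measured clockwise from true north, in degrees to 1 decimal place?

With φ₁ = 0.4806, φ₂ = 0.7790, Δλ = -2.6678 rad, the forward-azimuth formula gives
θ = atan2( sin Δλ cos φ₂ , cos φ₁ sin φ₂ − sin φ₁ cos φ₂ cos Δλ ) = atan2(-0.3247, 0.9157) = -19.52°.
Adding 360° brings this into [0°, 360°): 340.5°.

340.5°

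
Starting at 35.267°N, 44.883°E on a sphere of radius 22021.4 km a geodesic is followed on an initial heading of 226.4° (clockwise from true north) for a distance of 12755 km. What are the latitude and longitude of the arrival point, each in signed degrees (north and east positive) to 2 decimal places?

Angular distance δ = d/R = 12755/22021.4 = 0.57921 rad; initial bearing θ = 3.9514 rad.
sin φ₂ = sin φ₁ cos δ + cos φ₁ sin δ cos θ = (0.5774)(0.8369) + (0.8165)(0.5474)(-0.6896) = 0.1750, so φ₂ = 10.08°.
Δλ = atan2(sin θ sin δ cos φ₁, cos δ − sin φ₁ sin φ₂) = atan2(-0.3236, 0.7358) = -23.741°.
λ₂ = 44.883° − 23.741° = 21.14°.

10.08°, 21.14°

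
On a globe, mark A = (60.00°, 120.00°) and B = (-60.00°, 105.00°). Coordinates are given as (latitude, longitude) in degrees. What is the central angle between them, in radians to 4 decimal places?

With latitudes φ₁ = 60.000°, φ₂ = -60.000° and longitude difference Δλ = -15.000°:
cos c = sin φ₁ sin φ₂ + cos φ₁ cos φ₂ cos Δλ = (0.8660)(-0.8660) + (0.5000)(0.5000)(0.9659) = -0.50852,
so c = arccos(-0.50852) = 2.10426 rad.
So the angular separation is 2.1043 rad.

2.1043 rad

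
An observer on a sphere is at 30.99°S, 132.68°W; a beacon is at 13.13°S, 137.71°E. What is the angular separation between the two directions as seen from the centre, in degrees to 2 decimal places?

82.96°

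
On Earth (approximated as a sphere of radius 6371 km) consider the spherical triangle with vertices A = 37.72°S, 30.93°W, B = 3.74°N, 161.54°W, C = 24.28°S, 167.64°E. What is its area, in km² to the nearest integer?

Side lengths (central angles): a = 0.7162, b = 2.0174, c = 2.1576 rad; semiperimeter s = 2.4456.
By l'Huilier's theorem, tan(E/4) = √[tan(s/2) tan((s−a)/2) tan((s−b)/2) tan((s−c)/2)], giving spherical excess E = 1.2360 rad.
Area = E·R² = 1.2360 × (6371)² ≈ 50170191 km².

50170191 km²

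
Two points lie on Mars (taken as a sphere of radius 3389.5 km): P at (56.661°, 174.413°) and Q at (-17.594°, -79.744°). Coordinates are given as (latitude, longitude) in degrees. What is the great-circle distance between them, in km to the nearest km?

6703 km

In radians: φ₁ = 0.9889, φ₂ = -0.3071, Δλ = 105.843° = 1.8473 rad.
cos c = sin φ₁ sin φ₂ + cos φ₁ cos φ₂ cos Δλ = (0.8354)(-0.3023) + (0.5496)(0.9532)(-0.2730) = -0.39555,
so c = arccos(-0.39555) = 1.97746 rad.
Distance = R·c = 3389.5 × 1.9775 ≈ 6703 km.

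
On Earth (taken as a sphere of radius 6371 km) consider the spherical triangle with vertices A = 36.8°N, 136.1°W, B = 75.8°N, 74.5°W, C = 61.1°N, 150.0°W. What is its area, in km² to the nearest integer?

4055718 km²

Side lengths (central angles): a = 0.4983, b = 0.4509, c = 0.8310 rad; semiperimeter s = 0.8901.
By l'Huilier's theorem, tan(E/4) = √[tan(s/2) tan((s−a)/2) tan((s−b)/2) tan((s−c)/2)], giving spherical excess E = 0.0999 rad.
Area = E·R² = 0.0999 × (6371)² ≈ 4055718 km².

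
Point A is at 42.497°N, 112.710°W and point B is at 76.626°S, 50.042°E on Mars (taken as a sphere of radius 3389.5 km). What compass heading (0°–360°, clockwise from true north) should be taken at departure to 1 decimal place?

173.1°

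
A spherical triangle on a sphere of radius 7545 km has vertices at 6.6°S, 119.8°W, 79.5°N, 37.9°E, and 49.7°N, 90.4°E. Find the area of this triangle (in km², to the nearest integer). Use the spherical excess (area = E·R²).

Side lengths (central angles): a = 0.6065, b = 2.2692, c = 1.8551 rad; semiperimeter s = 2.3654.
By l'Huilier's theorem, tan(E/4) = √[tan(s/2) tan((s−a)/2) tan((s−b)/2) tan((s−c)/2)], giving spherical excess E = 0.7613 rad.
Area = E·R² = 0.7613 × (7545)² ≈ 43338036 km².

43338036 km²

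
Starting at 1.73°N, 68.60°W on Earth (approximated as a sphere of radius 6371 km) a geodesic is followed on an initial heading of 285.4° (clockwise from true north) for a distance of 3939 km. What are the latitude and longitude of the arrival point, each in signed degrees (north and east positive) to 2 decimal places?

Angular distance δ = d/R = 3939/6371 = 0.61827 rad; initial bearing θ = 4.9812 rad.
sin φ₂ = sin φ₁ cos δ + cos φ₁ sin δ cos θ = (0.0302)(0.8149) + (0.9995)(0.5796)(0.2656) = 0.1785, so φ₂ = 10.28°.
Δλ = atan2(sin θ sin δ cos φ₁, cos δ − sin φ₁ sin φ₂) = atan2(-0.5586, 0.8095) = -34.606°.
λ₂ = -68.600° − 34.606° = -103.21°.

10.28°, -103.21°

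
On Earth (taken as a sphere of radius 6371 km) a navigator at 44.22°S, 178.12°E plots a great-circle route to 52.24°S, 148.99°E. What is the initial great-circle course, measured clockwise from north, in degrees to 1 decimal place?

237.0°

With φ₁ = -0.7718, φ₂ = -0.9118, Δλ = -0.5084 rad, the forward-azimuth formula gives
θ = atan2( sin Δλ cos φ₂ , cos φ₁ sin φ₂ − sin φ₁ cos φ₂ cos Δλ ) = atan2(-0.2981, -0.1935) = -122.99°.
Adding 360° brings this into [0°, 360°): 237.0°.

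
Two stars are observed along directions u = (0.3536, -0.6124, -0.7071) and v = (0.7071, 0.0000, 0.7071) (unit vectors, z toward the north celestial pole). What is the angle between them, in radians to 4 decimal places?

u·v = -0.2500; |u| = 1.0000, |v| = 1.0000.
cos θ = (u·v)/(|u||v|) = -0.2500, so θ = 1.8234 rad.

1.8234 rad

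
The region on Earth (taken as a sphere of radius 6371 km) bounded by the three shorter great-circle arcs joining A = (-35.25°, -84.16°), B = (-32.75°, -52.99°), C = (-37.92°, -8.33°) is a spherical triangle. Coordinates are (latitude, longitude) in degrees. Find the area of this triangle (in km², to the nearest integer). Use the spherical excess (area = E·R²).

3775681 km²

Side lengths (central angles): a = 0.6362, b = 1.0328, c = 0.4513 rad; semiperimeter s = 1.0601.
By l'Huilier's theorem, tan(E/4) = √[tan(s/2) tan((s−a)/2) tan((s−b)/2) tan((s−c)/2)], giving spherical excess E = 0.0930 rad.
Area = E·R² = 0.0930 × (6371)² ≈ 3775681 km².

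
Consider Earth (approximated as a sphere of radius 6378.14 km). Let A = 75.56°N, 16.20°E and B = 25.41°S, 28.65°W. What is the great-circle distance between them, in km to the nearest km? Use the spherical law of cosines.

11669 km

With latitudes φ₁ = 75.560°, φ₂ = -25.410° and longitude difference Δλ = -44.850°:
cos c = sin φ₁ sin φ₂ + cos φ₁ cos φ₂ cos Δλ = (0.9684)(-0.4291) + (0.2494)(0.9033)(0.7090) = -0.25585,
so c = arccos(-0.25585) = 1.82952 rad.
Distance = R·c = 6378.14 × 1.8295 ≈ 11669 km.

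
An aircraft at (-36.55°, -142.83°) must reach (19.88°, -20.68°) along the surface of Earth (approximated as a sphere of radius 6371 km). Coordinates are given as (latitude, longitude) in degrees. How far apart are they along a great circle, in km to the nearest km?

Let φ₁ = -0.6379 rad, φ₂ = 0.3470 rad, and Δλ = 2.1319 rad.
cos c = sin φ₁ sin φ₂ + cos φ₁ cos φ₂ cos Δλ = (-0.5955)(0.3401) + (0.8033)(0.9404)(-0.5321) = -0.60452,
so c = arccos(-0.60452) = 2.21996 rad.
Distance = R·c = 6371 × 2.2200 ≈ 14143 km.

14143 km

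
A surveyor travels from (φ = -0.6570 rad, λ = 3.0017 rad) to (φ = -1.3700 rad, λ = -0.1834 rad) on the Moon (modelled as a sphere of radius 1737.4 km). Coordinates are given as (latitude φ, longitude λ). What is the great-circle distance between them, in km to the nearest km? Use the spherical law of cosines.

In radians: φ₁ = -0.6570, φ₂ = -1.3700, Δλ = 177.507° = 3.0981 rad.
cos c = sin φ₁ sin φ₂ + cos φ₁ cos φ₂ cos Δλ = (-0.6107)(-0.9799) + (0.7918)(0.1994)(-0.9991) = 0.44069,
so c = arccos(0.44069) = 1.11443 rad.
Distance = R·c = 1737.4 × 1.1144 ≈ 1936 km.

1936 km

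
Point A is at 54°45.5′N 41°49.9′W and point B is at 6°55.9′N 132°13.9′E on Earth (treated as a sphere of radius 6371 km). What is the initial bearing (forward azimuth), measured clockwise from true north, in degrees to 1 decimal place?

6.7°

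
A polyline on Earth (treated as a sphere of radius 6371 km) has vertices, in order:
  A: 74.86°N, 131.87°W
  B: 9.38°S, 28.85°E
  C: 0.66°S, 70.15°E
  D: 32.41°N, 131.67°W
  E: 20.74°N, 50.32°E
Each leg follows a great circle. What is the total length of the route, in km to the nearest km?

47215 km

Leg A→B: central angle 1.9829 rad, distance 12633.2 km.
Leg B→C: central angle 0.7332 rad, distance 4671.1 km.
Leg C→D: central angle 2.4814 rad, distance 15809.0 km.
Leg D→E: central angle 2.2134 rad, distance 14101.3 km.
Total: 12633.2 + 4671.1 + 15809.0 + 14101.3 ≈ 47215 km.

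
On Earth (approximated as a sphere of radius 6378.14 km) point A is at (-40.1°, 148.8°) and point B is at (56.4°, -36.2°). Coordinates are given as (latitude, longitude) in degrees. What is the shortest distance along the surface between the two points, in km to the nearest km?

With latitudes φ₁ = -40.100°, φ₂ = 56.400° and longitude difference Δλ = 175.000°:
cos c = sin φ₁ sin φ₂ + cos φ₁ cos φ₂ cos Δλ = (-0.6441)(0.8329) + (0.7649)(0.5534)(-0.9962) = -0.95819,
so c = arccos(-0.95819) = 2.85142 rad.
Distance = R·c = 6378.14 × 2.8514 ≈ 18187 km.

18187 km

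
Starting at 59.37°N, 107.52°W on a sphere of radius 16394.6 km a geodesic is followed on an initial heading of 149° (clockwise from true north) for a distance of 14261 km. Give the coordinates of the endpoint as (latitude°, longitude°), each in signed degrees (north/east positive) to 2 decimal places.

12.78°, -83.72°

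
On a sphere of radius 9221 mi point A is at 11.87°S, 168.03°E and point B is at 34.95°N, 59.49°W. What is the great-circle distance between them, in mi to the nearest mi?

21125 mi

Let φ₁ = -0.2072 rad, φ₂ = 0.6100 rad, and Δλ = 2.3122 rad.
cos c = sin φ₁ sin φ₂ + cos φ₁ cos φ₂ cos Δλ = (-0.2057)(0.5729) + (0.9786)(0.8197)(-0.6753) = -0.65953,
so c = arccos(-0.65953) = 2.29100 rad.
Distance = R·c = 9221 × 2.2910 ≈ 21125 mi.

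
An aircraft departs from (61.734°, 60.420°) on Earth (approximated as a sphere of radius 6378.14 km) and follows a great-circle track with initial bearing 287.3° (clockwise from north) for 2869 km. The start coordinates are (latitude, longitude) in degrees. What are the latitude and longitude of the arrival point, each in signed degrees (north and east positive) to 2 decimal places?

58.69°, 7.40°

Angular distance δ = d/R = 2869/6378.14 = 0.44982 rad; initial bearing θ = 5.0143 rad.
sin φ₂ = sin φ₁ cos δ + cos φ₁ sin δ cos θ = (0.8808)(0.9005) + (0.4736)(0.4348)(0.2974) = 0.8544, so φ₂ = 58.69°.
Δλ = atan2(sin θ sin δ cos φ₁, cos δ − sin φ₁ sin φ₂) = atan2(-0.1966, 0.1480) = -53.022°.
λ₂ = 60.420° − 53.022° = 7.40°.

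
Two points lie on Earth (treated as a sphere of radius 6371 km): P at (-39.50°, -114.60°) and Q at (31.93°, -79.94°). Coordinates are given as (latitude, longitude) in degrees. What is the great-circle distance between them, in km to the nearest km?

With latitudes φ₁ = -39.500°, φ₂ = 31.930° and longitude difference Δλ = 34.660°:
Haversine: a = sin²(Δφ/2) + cos φ₁ cos φ₂ sin²(Δλ/2) = 0.3408 + (0.7716)(0.8487)(0.0887) = 0.39888.
Central angle c = 2·arcsin(√a) = 1.36714 rad.
Distance = R·c = 6371 × 1.3671 ≈ 8710 km.

8710 km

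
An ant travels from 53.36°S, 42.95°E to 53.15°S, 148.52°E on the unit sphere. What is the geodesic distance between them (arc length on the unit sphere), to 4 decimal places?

In radians: φ₁ = -0.9313, φ₂ = -0.9276, Δλ = 105.570° = 1.8425 rad.
Haversine: a = sin²(Δφ/2) + cos φ₁ cos φ₂ sin²(Δλ/2) = 0.0000 + (0.5968)(0.5997)(0.6342) = 0.22699.
Central angle c = 2·arcsin(√a) = 0.99319 rad.
On the unit sphere the arc length equals the central angle: 0.9932.

0.9932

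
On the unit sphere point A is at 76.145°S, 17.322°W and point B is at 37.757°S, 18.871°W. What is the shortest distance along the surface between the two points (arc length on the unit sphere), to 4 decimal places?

In radians: φ₁ = -1.3290, φ₂ = -0.6590, Δλ = -1.549° = -0.0270 rad.
cos c = sin φ₁ sin φ₂ + cos φ₁ cos φ₂ cos Δλ = (-0.9709)(-0.6123) + (0.2395)(0.7906)(0.9996) = 0.78375,
so c = arccos(0.78375) = 0.67011 rad.
On the unit sphere the arc length equals the central angle: 0.6701.

0.6701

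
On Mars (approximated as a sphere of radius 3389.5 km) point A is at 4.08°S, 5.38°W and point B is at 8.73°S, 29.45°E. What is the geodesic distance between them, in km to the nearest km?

2065 km

Let φ₁ = -0.0712 rad, φ₂ = -0.1524 rad, and Δλ = 0.6079 rad.
cos c = sin φ₁ sin φ₂ + cos φ₁ cos φ₂ cos Δλ = (-0.0711)(-0.1518) + (0.9975)(0.9884)(0.8209) = 0.82008,
so c = arccos(0.82008) = 0.60924 rad.
Distance = R·c = 3389.5 × 0.6092 ≈ 2065 km.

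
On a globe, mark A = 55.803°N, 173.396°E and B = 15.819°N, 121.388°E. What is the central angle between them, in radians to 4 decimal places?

0.9784 rad

With latitudes φ₁ = 55.803°, φ₂ = 15.819° and longitude difference Δλ = -52.008°:
Haversine: a = sin²(Δφ/2) + cos φ₁ cos φ₂ sin²(Δλ/2) = 0.1169 + (0.5620)(0.9621)(0.1922) = 0.22083.
Central angle c = 2·arcsin(√a) = 0.97842 rad.
So the angular separation is 0.9784 rad.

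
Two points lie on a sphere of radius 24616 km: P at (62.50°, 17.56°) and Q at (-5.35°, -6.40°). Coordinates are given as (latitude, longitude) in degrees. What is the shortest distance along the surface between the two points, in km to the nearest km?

In radians: φ₁ = 1.0908, φ₂ = -0.0934, Δλ = -23.960° = -0.4182 rad.
cos c = sin φ₁ sin φ₂ + cos φ₁ cos φ₂ cos Δλ = (0.8870)(-0.0932) + (0.4617)(0.9956)(0.9138) = 0.33742,
so c = arccos(0.33742) = 1.22662 rad.
Distance = R·c = 24616 × 1.2266 ≈ 30195 km.

30195 km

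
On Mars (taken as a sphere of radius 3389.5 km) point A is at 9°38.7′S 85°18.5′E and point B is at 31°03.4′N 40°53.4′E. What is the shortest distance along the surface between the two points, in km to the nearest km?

3483 km

Let φ₁ = -0.1683 rad, φ₂ = 0.5420 rad, and Δλ = -0.7752 rad.
Haversine: a = sin²(Δφ/2) + cos φ₁ cos φ₂ sin²(Δλ/2) = 0.1209 + (0.9859)(0.8567)(0.1429) = 0.24161.
Central angle c = 2·arcsin(√a) = 1.02771 rad.
Distance = R·c = 3389.5 × 1.0277 ≈ 3483 km.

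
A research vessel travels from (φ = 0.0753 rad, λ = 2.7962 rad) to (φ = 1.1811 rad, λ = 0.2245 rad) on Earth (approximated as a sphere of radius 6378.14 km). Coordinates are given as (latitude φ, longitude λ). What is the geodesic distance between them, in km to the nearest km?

11626 km

With latitudes φ₁ = 4.314°, φ₂ = 67.672° and longitude difference Δλ = -147.348°:
cos c = sin φ₁ sin φ₂ + cos φ₁ cos φ₂ cos Δλ = (0.0752)(0.9250) + (0.9972)(0.3799)(-0.8420) = -0.24937,
so c = arccos(-0.24937) = 1.82283 rad.
Distance = R·c = 6378.14 × 1.8228 ≈ 11626 km.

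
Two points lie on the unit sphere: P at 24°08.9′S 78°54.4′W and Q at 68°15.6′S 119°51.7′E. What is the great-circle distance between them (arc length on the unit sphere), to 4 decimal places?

With latitudes φ₁ = -24.148°, φ₂ = -68.260° and longitude difference Δλ = -161.232°:
Haversine: a = sin²(Δφ/2) + cos φ₁ cos φ₂ sin²(Δλ/2) = 0.1410 + (0.9125)(0.3704)(0.9734) = 0.47000.
Central angle c = 2·arcsin(√a) = 1.51077 rad.
On the unit sphere the arc length equals the central angle: 1.5108.

1.5108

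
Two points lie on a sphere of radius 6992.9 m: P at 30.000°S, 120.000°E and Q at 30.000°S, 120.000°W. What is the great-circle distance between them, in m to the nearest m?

11861 m

In radians: φ₁ = -0.5236, φ₂ = -0.5236, Δλ = 120.000° = 2.0944 rad.
Haversine: a = sin²(Δφ/2) + cos φ₁ cos φ₂ sin²(Δλ/2) = 0.0000 + (0.8660)(0.8660)(0.7500) = 0.56250.
Central angle c = 2·arcsin(√a) = 1.69612 rad.
Distance = R·c = 6992.9 × 1.6961 ≈ 11861 m.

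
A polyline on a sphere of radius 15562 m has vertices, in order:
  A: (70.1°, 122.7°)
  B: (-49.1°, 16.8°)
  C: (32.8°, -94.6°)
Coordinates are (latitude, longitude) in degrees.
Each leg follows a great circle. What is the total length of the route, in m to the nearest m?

Leg A→B: central angle 2.4524 rad, distance 38164.6 m.
Leg B→C: central angle 2.2272 rad, distance 34659.5 m.
Total: 38164.6 + 34659.5 ≈ 72824 m.

72824 m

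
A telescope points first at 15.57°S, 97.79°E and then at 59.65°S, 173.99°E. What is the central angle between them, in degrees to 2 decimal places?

In radians: φ₁ = -0.2717, φ₂ = -1.0411, Δλ = 76.200° = 1.3299 rad.
cos c = sin φ₁ sin φ₂ + cos φ₁ cos φ₂ cos Δλ = (-0.2684)(-0.8630) + (0.9633)(0.5053)(0.2385) = 0.34773,
so c = arccos(0.34773) = 1.21564 rad.
So the angular separation is 69.65°.

69.65°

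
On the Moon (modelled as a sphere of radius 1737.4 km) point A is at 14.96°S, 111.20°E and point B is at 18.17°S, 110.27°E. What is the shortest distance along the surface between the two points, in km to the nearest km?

101 km

Let φ₁ = -0.2611 rad, φ₂ = -0.3171 rad, and Δλ = -0.0162 rad.
cos c = sin φ₁ sin φ₂ + cos φ₁ cos φ₂ cos Δλ = (-0.2581)(-0.3118) + (0.9661)(0.9501)(0.9999) = 0.99831,
so c = arccos(0.99831) = 0.05814 rad.
Distance = R·c = 1737.4 × 0.0581 ≈ 101 km.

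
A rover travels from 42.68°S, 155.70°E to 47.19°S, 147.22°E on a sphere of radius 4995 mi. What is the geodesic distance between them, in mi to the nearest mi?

With latitudes φ₁ = -42.680°, φ₂ = -47.190° and longitude difference Δλ = -8.480°:
cos c = sin φ₁ sin φ₂ + cos φ₁ cos φ₂ cos Δλ = (-0.6779)(-0.7336) + (0.7352)(0.6796)(0.9891) = 0.99144,
so c = arccos(0.99144) = 0.13092 rad.
Distance = R·c = 4995 × 0.1309 ≈ 654 mi.

654 mi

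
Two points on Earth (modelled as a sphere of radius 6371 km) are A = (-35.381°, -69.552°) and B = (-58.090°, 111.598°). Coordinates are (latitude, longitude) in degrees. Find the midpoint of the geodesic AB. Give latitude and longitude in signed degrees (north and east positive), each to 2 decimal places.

Central angle δ = 1.5101 rad. Interpolating on the sphere with fraction f = 0.5:
P = [sin((1−f)δ)·A + sin(fδ)·B] / sin δ = 0.6866·A + 0.6866·B in Cartesian coordinates,
giving P = (0.0620, -0.1871, -0.9804), i.e. latitude -78.63°, longitude -71.67°.

-78.63°, -71.67°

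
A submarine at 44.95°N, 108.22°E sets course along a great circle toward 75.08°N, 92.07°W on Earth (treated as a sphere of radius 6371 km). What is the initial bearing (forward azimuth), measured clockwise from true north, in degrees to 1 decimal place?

6.0°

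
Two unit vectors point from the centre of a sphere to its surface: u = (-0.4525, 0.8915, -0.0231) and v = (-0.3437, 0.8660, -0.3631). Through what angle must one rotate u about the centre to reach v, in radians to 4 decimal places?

0.3598 rad

u·v = 0.9360; |u| = 1.0000, |v| = 1.0000.
cos θ = (u·v)/(|u||v|) = 0.9360, so θ = 0.3598 rad.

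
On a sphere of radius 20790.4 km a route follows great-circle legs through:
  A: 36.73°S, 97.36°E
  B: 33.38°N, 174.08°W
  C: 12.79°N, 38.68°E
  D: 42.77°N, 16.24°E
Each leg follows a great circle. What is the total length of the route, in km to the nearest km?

Leg A→B: central angle 1.8883 rad, distance 39259.0 km.
Leg B→C: central angle 2.1688 rad, distance 45090.3 km.
Leg C→D: central angle 0.6232 rad, distance 12957.3 km.
Total: 39259.0 + 45090.3 + 12957.3 ≈ 97307 km.

97307 km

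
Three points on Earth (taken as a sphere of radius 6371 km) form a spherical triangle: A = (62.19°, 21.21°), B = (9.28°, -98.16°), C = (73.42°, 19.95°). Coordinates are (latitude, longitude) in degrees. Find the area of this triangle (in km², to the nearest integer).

Side lengths (central angles): a = 1.5489, b = 0.1962, c = 1.6541 rad; semiperimeter s = 1.6996.
By l'Huilier's theorem, tan(E/4) = √[tan(s/2) tan((s−a)/2) tan((s−b)/2) tan((s−c)/2)], giving spherical excess E = 0.1709 rad.
Area = E·R² = 0.1709 × (6371)² ≈ 6935435 km².

6935435 km²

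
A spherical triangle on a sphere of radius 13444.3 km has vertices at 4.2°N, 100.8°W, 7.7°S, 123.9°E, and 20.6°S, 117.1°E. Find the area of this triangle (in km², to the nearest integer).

113145278 km²

Side lengths (central angles): a = 0.2527, b = 2.4378, c = 2.3636 rad; semiperimeter s = 2.5271.
By l'Huilier's theorem, tan(E/4) = √[tan(s/2) tan((s−a)/2) tan((s−b)/2) tan((s−c)/2)], giving spherical excess E = 0.6260 rad.
Area = E·R² = 0.6260 × (13444.3)² ≈ 113145278 km².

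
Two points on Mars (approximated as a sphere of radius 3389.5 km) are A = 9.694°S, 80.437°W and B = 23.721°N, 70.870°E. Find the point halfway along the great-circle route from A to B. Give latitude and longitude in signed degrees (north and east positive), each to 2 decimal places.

The central angle between A and B is δ = 2.6048 rad.
With f = 0.5, the slerp weights are sin((1−f)δ)/sin δ = 1.8856 and sin(fδ)/sin δ = 1.8856.
Weighted sum of the unit vectors: (1.8856)·(0.1638,-0.9720,-0.1684) + (1.8856)·(0.3000,0.8650,0.4023) = (0.8745, -0.2019, 0.4410).
Converting back: φ = atan2(z, √(x²+y²)) = 26.17°, λ = atan2(y, x) = -13.00°.

26.17°, -13.00°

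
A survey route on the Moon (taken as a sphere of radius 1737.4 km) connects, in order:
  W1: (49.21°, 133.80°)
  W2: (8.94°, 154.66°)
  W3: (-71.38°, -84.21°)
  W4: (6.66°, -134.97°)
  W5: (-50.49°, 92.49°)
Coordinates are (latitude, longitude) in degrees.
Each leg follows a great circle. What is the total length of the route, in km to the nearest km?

10852 km

Leg W1→W2: central angle 0.7660 rad, distance 1330.8 km.
Leg W2→W3: central angle 1.8863 rad, distance 3277.3 km.
Leg W3→W4: central angle 1.4800 rad, distance 2571.3 km.
Leg W4→W5: central angle 2.1138 rad, distance 3672.5 km.
Total: 1330.8 + 3277.3 + 2571.3 + 3672.5 ≈ 10852 km.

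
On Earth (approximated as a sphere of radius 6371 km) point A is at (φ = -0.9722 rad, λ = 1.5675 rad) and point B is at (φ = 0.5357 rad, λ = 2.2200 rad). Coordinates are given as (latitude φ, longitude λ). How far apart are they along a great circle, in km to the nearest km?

10241 km

Let φ₁ = -0.9722 rad, φ₂ = 0.5357 rad, and Δλ = 0.6525 rad.
cos c = sin φ₁ sin φ₂ + cos φ₁ cos φ₂ cos Δλ = (-0.8261)(0.5104) + (0.5635)(0.8599)(0.7946) = -0.03669,
so c = arccos(-0.03669) = 1.60749 rad.
Distance = R·c = 6371 × 1.6075 ≈ 10241 km.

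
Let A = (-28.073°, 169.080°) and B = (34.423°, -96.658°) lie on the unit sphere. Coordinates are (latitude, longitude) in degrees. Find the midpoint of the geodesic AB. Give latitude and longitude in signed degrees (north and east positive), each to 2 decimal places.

4.66°, -145.87°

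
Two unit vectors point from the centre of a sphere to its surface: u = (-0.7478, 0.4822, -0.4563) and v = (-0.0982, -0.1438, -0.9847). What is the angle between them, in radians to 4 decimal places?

1.1002 rad

u·v = 0.4534; |u| = 1.0000, |v| = 1.0000.
cos θ = (u·v)/(|u||v|) = 0.4534, so θ = 1.1002 rad.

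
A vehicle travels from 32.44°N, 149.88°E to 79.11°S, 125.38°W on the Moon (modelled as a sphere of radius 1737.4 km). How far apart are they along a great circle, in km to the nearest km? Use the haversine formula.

3663 km

Let φ₁ = 0.5662 rad, φ₂ = -1.3807 rad, and Δλ = 1.4790 rad.
Haversine: a = sin²(Δφ/2) + cos φ₁ cos φ₂ sin²(Δλ/2) = 0.6837 + (0.8440)(0.1889)(0.4542) = 0.75607.
Central angle c = 2·arcsin(√a) = 2.10847 rad.
Distance = R·c = 1737.4 × 2.1085 ≈ 3663 km.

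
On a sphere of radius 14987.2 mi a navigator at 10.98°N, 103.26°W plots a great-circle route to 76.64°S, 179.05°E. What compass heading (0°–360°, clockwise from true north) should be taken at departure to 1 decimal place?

With φ₁ = 0.1916, φ₂ = -1.3376, Δλ = -1.3559 rad, the forward-azimuth formula gives
θ = atan2( sin Δλ cos φ₂ , cos φ₁ sin φ₂ − sin φ₁ cos φ₂ cos Δλ ) = atan2(-0.2258, -0.9645) = -166.83°.
Adding 360° brings this into [0°, 360°): 193.2°.

193.2°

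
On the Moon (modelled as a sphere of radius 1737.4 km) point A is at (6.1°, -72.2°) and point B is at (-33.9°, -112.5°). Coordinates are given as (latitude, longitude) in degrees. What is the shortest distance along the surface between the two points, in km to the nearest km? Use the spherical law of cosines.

With latitudes φ₁ = 6.100°, φ₂ = -33.900° and longitude difference Δλ = -40.300°:
cos c = sin φ₁ sin φ₂ + cos φ₁ cos φ₂ cos Δλ = (0.1063)(-0.5577) + (0.9943)(0.8300)(0.7627) = 0.57017,
so c = arccos(0.57017) = 0.96408 rad.
Distance = R·c = 1737.4 × 0.9641 ≈ 1675 km.

1675 km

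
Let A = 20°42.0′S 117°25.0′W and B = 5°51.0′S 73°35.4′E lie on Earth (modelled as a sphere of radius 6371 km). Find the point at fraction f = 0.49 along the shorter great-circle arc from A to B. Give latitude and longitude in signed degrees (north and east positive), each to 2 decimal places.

The central angle between A and B is δ = 2.6413 rad.
With f = 0.49, the slerp weights are sin((1−f)δ)/sin δ = 2.0326 and sin(fδ)/sin δ = 2.0054.
Weighted sum of the unit vectors: (2.0326)·(-0.4307,-0.8304,-0.3535) + (2.0054)·(0.2810,0.9543,-0.1019) = (-0.3119, 0.2258, -0.9229).
Converting back: φ = atan2(z, √(x²+y²)) = -67.35°, λ = atan2(y, x) = 144.10°.

-67.35°, 144.10°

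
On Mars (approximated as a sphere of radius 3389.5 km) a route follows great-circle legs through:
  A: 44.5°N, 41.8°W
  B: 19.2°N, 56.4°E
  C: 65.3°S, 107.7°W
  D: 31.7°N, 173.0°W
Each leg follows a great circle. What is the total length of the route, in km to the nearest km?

Leg A→B: central angle 1.4360 rad, distance 4867.2 km.
Leg B→C: central angle 2.3162 rad, distance 7850.9 km.
Leg C→D: central angle 1.9059 rad, distance 6459.9 km.
Total: 4867.2 + 7850.9 + 6459.9 ≈ 19178 km.

19178 km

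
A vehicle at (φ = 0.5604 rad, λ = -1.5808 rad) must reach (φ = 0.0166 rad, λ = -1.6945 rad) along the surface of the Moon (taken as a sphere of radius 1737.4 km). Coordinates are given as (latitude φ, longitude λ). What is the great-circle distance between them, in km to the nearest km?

Let φ₁ = 0.5604 rad, φ₂ = 0.0166 rad, and Δλ = -0.1137 rad.
Haversine: a = sin²(Δφ/2) + cos φ₁ cos φ₂ sin²(Δλ/2) = 0.0721 + (0.8470)(0.9999)(0.0032) = 0.07486.
Central angle c = 2·arcsin(√a) = 0.55428 rad.
Distance = R·c = 1737.4 × 0.5543 ≈ 963 km.

963 km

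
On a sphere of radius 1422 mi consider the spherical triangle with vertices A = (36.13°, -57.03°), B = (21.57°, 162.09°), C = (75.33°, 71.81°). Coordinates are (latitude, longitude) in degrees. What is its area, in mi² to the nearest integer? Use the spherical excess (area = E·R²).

1738471 mi²

Side lengths (central angles): a = 1.2084, b = 1.1128, c = 1.9455 rad; semiperimeter s = 2.1334.
By l'Huilier's theorem, tan(E/4) = √[tan(s/2) tan((s−a)/2) tan((s−b)/2) tan((s−c)/2)], giving spherical excess E = 0.8597 rad.
Area = E·R² = 0.8597 × (1422)² ≈ 1738471 mi².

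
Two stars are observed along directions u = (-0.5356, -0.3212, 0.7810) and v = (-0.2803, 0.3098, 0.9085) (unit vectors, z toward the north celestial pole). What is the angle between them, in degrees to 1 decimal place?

u·v = 0.7602; |u| = 1.0000, |v| = 1.0000.
cos θ = (u·v)/(|u||v|) = 0.7602, so θ = 40.5°.

40.5°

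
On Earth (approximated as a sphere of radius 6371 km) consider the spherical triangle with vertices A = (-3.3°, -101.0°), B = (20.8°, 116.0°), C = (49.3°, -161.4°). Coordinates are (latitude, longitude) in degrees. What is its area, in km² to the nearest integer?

23802328 km²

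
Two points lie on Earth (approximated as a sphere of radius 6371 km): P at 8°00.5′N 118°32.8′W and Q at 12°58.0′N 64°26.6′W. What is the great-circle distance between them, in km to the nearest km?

5931 km

With latitudes φ₁ = 8.008°, φ₂ = 12.967° and longitude difference Δλ = 54.103°:
Haversine: a = sin²(Δφ/2) + cos φ₁ cos φ₂ sin²(Δλ/2) = 0.0019 + (0.9902)(0.9745)(0.2068) = 0.20147.
Central angle c = 2·arcsin(√a) = 0.93096 rad.
Distance = R·c = 6371 × 0.9310 ≈ 5931 km.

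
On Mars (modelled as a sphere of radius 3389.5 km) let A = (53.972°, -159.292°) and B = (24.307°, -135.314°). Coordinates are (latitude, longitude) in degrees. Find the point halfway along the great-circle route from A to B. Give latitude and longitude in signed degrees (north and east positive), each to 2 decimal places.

39.73°, -144.68°

The central angle between A and B is δ = 0.6047 rad.
With f = 0.5, the slerp weights are sin((1−f)δ)/sin δ = 0.5238 and sin(fδ)/sin δ = 0.5238.
Weighted sum of the unit vectors: (0.5238)·(-0.5502,-0.2080,0.8087) + (0.5238)·(-0.6479,-0.6409,0.4116) = (-0.6275, -0.4446, 0.6392).
Converting back: φ = atan2(z, √(x²+y²)) = 39.73°, λ = atan2(y, x) = -144.68°.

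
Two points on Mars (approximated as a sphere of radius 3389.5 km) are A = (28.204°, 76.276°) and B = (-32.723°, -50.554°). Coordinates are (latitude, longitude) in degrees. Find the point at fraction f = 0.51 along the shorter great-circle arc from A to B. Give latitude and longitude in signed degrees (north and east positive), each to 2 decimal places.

The central angle between A and B is δ = 2.3461 rad.
With f = 0.51, the slerp weights are sin((1−f)δ)/sin δ = 1.2777 and sin(fδ)/sin δ = 1.3032.
Weighted sum of the unit vectors: (1.2777)·(0.2091,0.8561,0.4726) + (1.3032)·(0.5345,-0.6497,-0.5406) = (0.9637, 0.2472, -0.1006).
Converting back: φ = atan2(z, √(x²+y²)) = -5.77°, λ = atan2(y, x) = 14.39°.

-5.77°, 14.39°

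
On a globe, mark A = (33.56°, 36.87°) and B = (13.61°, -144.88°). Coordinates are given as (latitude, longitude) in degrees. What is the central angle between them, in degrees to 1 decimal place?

132.8°

With latitudes φ₁ = 33.560°, φ₂ = 13.610° and longitude difference Δλ = 178.250°:
Haversine: a = sin²(Δφ/2) + cos φ₁ cos φ₂ sin²(Δλ/2) = 0.0300 + (0.8333)(0.9719)(0.9998) = 0.83972.
Central angle c = 2·arcsin(√a) = 2.31781 rad.
So the angular separation is 132.8°.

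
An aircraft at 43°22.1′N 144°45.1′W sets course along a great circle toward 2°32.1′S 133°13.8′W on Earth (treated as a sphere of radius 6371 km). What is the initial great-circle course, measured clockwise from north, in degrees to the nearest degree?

With φ₁ = 0.7569, φ₂ = -0.0442, Δλ = 0.2011 rad, the forward-azimuth formula gives
θ = atan2( sin Δλ cos φ₂ , cos φ₁ sin φ₂ − sin φ₁ cos φ₂ cos Δλ ) = atan2(0.1995, -0.7043) = 164.18°.
So the initial bearing is 164°.

164°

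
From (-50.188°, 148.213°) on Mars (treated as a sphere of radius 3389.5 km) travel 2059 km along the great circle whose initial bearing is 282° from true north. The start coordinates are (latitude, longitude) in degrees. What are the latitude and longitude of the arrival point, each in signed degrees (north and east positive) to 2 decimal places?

Angular distance δ = d/R = 2059/3389.5 = 0.60746 rad; initial bearing θ = 4.9218 rad.
sin φ₂ = sin φ₁ cos δ + cos φ₁ sin δ cos θ = (-0.7681)(0.8211) + (0.6403)(0.5708)(0.2079) = -0.5547, so φ₂ = -33.69°.
Δλ = atan2(sin θ sin δ cos φ₁, cos δ − sin φ₁ sin φ₂) = atan2(-0.3575, 0.3950) = -42.147°.
λ₂ = 148.213° − 42.147° = 106.07°.

-33.69°, 106.07°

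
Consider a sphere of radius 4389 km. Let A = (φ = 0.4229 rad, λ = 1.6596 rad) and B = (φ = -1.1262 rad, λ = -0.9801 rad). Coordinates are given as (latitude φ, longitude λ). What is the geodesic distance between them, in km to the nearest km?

10386 km

In radians: φ₁ = 0.4229, φ₂ = -1.1262, Δλ = -151.244° = -2.6397 rad.
cos c = sin φ₁ sin φ₂ + cos φ₁ cos φ₂ cos Δλ = (0.4104)(-0.9028) + (0.9119)(0.4301)(-0.8767) = -0.71434,
so c = arccos(-0.71434) = 2.36648 rad.
Distance = R·c = 4389 × 2.3665 ≈ 10386 km.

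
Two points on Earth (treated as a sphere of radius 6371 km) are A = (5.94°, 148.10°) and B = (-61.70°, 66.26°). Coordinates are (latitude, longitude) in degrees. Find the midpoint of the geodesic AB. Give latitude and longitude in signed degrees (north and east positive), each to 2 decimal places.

-33.79°, 124.26°

The central angle between A and B is δ = 1.5950 rad.
With f = 0.5, the slerp weights are sin((1−f)δ)/sin δ = 0.7158 and sin(fδ)/sin δ = 0.7158.
Weighted sum of the unit vectors: (0.7158)·(-0.8444,0.5256,0.1035) + (0.7158)·(0.1909,0.4340,-0.8805) = (-0.4678, 0.6869, -0.5562).
Converting back: φ = atan2(z, √(x²+y²)) = -33.79°, λ = atan2(y, x) = 124.26°.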